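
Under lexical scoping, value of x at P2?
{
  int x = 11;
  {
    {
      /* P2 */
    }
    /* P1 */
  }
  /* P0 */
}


P2's block does not declare x; resolves to the enclosing declaration at depth 0
x = 11


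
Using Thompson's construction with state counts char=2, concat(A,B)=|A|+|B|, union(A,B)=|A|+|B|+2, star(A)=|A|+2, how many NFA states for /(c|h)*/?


Syntax tree has 2 char leaf(s), 1 union(s), 1 star(s)
chars contribute 2×2 = 4; each union adds +2; each star adds +2
Total: 4 + 2 + 2 = 8 states


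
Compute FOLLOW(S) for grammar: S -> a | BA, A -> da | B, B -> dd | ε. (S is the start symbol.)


$ ∈ FOLLOW(S). For each A -> αBβ: add FIRST(β)\{ε} to FOLLOW(B); if β nullable, add FOLLOW(A).
FOLLOW(S) = {$}


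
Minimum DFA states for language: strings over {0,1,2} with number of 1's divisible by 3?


Track (count of 1) mod 3: states 0..2, accept at 0
Minimal DFA: 3 states


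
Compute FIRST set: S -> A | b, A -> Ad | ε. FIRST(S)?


Per alternative of S: FIRST(A) = {d, ε}; FIRST(b) = {b}
FIRST(S) = {b, d, ε}


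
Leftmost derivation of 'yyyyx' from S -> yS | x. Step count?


Derivation: S => yS => yyS => yyyS => yyyyS => yyyyx
Steps: 5


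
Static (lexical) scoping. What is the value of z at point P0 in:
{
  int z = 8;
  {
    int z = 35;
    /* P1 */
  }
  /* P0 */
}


z declared in the same block as P0
z = 8


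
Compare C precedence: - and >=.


'-' is additive (level 9); '>=' is relational (level 7)
Higher level binds tighter
'-' has higher precedence than '>='


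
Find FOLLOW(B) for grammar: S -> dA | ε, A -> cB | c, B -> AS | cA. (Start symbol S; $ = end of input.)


$ ∈ FOLLOW(S). For each A -> αBβ: add FIRST(β)\{ε} to FOLLOW(B); if β nullable, add FOLLOW(A).
FOLLOW(B) = {$, d}


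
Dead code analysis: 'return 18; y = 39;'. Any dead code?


statement follows a return and is unreachable
Dead: 'y = 39'


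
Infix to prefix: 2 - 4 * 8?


'*' binds tighter: tree is (- 2 (* 4 8))
Prefix: - 2 * 4 8


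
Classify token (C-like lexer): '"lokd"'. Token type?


Pattern: double-quoted sequence
Type: STRING_LITERAL


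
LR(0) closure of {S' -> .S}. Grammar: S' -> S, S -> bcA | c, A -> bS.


Start: S' -> .S
For each item with dot before a nonterminal B, add B -> .γ for every B-production
Closure: [S' -> .S, S -> .bcA, S -> .c]


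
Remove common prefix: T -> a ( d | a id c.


Common prefix: 'a'
Factored: T -> a T', T' -> ( d | id c


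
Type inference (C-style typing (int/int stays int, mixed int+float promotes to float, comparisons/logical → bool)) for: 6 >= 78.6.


Operand types: int >= float
Rule: comparison yields bool
Result type: bool


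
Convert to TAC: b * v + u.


Break into single-operator statements:
t1 = b * v
t2 = t1 + u


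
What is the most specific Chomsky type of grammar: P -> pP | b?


Right-linear: every RHS is a terminal or a terminal followed by one nonterminal
Classification: Type 3 (Regular)


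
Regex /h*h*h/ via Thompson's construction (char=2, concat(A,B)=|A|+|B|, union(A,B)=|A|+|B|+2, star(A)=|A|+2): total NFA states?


Syntax tree has 3 char leaf(s), 0 union(s), 2 star(s)
chars contribute 3×2 = 6; each union adds +2; each star adds +2
Total: 6 + 0 + 4 = 10 states


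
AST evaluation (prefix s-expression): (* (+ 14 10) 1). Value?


Evaluate inner: (+ 14 10) = 24
Evaluate root: (* 24 1) = 24
Result: 24


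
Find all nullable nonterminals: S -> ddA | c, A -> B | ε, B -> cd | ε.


A nonterminal is nullable iff some alternative derives ε (directly, or every symbol in it is nullable)
Nullable: {A, B}


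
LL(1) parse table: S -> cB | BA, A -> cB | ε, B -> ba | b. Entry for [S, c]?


For [S, c]: 'c' ∈ FIRST(cB)
Entry: S -> cB


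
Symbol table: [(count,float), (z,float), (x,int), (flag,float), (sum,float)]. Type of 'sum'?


Lookup 'sum' → type float


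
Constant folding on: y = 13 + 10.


13 + 10 = 23 at compile time
Optimized: y = 23


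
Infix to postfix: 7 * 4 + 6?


Left to right (same or higher precedence on left)
Postfix: 7 4 * 6 +


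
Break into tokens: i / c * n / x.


Scan left to right, longest-match per lexeme
Tokens: ID(i), OP(/), ID(c), OP(*), ID(n), OP(/), ID(x)


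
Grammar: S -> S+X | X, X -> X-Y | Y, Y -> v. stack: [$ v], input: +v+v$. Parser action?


'v' on top is the handle for Y -> v
Action: reduce (Y -> v)


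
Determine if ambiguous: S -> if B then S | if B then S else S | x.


dangling else: 'if B then if B then x else x' parses two ways
Ambiguous


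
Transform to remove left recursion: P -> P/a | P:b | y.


Left-recursive alternatives: P/a, P:b; non-recursive: y
Introduce P': P -> yP', P' -> /aP' | :bP' | ε


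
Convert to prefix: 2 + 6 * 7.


'*' binds tighter: tree is (+ 2 (* 6 7))
Prefix: + 2 * 6 7


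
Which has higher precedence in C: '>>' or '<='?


'>>' is shift (level 8); '<=' is relational (level 7)
Higher level binds tighter
'>>' has higher precedence than '<='


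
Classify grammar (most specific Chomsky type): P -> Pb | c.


Left-linear: every RHS is a terminal or one nonterminal followed by a terminal
Classification: Type 3 (Regular)


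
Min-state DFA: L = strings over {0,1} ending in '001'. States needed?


Track the longest suffix of input matching a prefix of '001': 4 classes (prefixes of length 0..3)
Minimal DFA: 4 states


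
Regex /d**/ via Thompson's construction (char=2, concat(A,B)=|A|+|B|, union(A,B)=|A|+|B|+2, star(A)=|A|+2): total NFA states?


Syntax tree has 1 char leaf(s), 0 union(s), 2 star(s)
chars contribute 1×2 = 2; each union adds +2; each star adds +2
Total: 2 + 0 + 4 = 6 states


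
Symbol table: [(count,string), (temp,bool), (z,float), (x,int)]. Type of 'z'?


Lookup 'z' → type float


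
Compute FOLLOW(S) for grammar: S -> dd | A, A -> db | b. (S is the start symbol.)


$ ∈ FOLLOW(S). For each A -> αBβ: add FIRST(β)\{ε} to FOLLOW(B); if β nullable, add FOLLOW(A).
FOLLOW(S) = {$}


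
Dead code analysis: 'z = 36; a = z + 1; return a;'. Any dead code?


z is read by a's definition; a is returned
No dead code


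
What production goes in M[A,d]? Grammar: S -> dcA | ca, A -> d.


For [A, d]: 'd' ∈ FIRST(d)
Entry: A -> d


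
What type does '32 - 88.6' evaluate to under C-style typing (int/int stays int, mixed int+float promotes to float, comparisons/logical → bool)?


Operand types: int - float
Rule: mixed int/float promotes to float; int/int stays int
Result type: float


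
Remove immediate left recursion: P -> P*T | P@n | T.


Left-recursive alternatives: P*T, P@n; non-recursive: T
Introduce P': P -> TP', P' -> *TP' | @nP' | ε


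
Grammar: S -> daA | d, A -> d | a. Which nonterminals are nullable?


A nonterminal is nullable iff some alternative derives ε (directly, or every symbol in it is nullable)
Nullable: {}


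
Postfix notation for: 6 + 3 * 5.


* has higher precedence, evaluate 3*5 first
Postfix: 6 3 5 * +


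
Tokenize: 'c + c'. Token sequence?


Scan left to right, longest-match per lexeme
Tokens: ID(c), OP(+), ID(c)


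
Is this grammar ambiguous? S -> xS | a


right-linear, alternatives start with distinct terminals 'x' vs 'a': unique leftmost derivation
Unambiguous


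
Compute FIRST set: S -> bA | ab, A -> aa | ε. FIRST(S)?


Per alternative of S: FIRST(bA) = {b}; FIRST(ab) = {a}
FIRST(S) = {a, b}


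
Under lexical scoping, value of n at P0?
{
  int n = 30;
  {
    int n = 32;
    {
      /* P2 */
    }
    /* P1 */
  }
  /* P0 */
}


n declared in the same block as P0
n = 30


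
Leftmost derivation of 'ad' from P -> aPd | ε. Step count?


Derivation: P => aPd => ad
Steps: 2


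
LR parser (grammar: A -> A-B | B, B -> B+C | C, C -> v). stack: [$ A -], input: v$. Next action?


no handle ('A-' is not any RHS); shift 'v'
Action: shift


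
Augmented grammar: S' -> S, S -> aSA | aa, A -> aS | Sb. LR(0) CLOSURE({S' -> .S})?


Start: S' -> .S
For each item with dot before a nonterminal B, add B -> .γ for every B-production
Closure: [S' -> .S, S -> .aSA, S -> .aa]


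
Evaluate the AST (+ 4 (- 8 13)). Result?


Evaluate inner: (- 8 13) = -5
Evaluate root: (+ 4 -5) = -1
Result: -1


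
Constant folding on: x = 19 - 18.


19 - 18 = 1 at compile time
Optimized: x = 1


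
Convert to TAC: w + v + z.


Break into single-operator statements:
t1 = w + v
t2 = t1 + z


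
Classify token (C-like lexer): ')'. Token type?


Pattern: delimiter/punctuation
Type: PUNCTUATION


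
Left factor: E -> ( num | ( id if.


Common prefix: '('
Factored: E -> ( E', E' -> num | id if


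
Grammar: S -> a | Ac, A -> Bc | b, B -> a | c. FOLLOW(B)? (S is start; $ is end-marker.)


$ ∈ FOLLOW(S). For each A -> αBβ: add FIRST(β)\{ε} to FOLLOW(B); if β nullable, add FOLLOW(A).
FOLLOW(B) = {c}


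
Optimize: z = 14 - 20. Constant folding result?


14 - 20 = -6 at compile time
Optimized: z = -6


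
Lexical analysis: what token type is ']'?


Pattern: delimiter/punctuation
Type: PUNCTUATION


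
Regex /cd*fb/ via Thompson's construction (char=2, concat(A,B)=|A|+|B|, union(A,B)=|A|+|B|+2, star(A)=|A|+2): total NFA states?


Syntax tree has 4 char leaf(s), 0 union(s), 1 star(s)
chars contribute 4×2 = 8; each union adds +2; each star adds +2
Total: 8 + 0 + 2 = 10 states


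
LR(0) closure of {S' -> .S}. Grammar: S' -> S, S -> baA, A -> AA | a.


Start: S' -> .S
For each item with dot before a nonterminal B, add B -> .γ for every B-production
Closure: [S' -> .S, S -> .baA]


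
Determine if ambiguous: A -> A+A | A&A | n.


'n+n&n' has two parse trees (no precedence encoded between + and &)
Ambiguous


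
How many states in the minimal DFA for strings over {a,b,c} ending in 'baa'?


Track the longest suffix of input matching a prefix of 'baa': 4 classes (prefixes of length 0..3)
Minimal DFA: 4 states


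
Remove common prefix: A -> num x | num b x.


Common prefix: 'num'
Factored: A -> num A', A' -> x | b x


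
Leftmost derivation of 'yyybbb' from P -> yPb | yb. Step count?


Derivation: P => yPb => yyPbb => yyybbb
Steps: 3


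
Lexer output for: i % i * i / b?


Scan left to right, longest-match per lexeme
Tokens: ID(i), OP(%), ID(i), OP(*), ID(i), OP(/), ID(b)


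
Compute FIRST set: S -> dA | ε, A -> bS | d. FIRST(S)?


Per alternative of S: FIRST(dA) = {d}; FIRST(ε) = {ε}
FIRST(S) = {d, ε}


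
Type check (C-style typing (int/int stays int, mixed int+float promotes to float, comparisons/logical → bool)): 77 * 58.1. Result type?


Operand types: int * float
Rule: mixed int/float promotes to float; int/int stays int
Result type: float


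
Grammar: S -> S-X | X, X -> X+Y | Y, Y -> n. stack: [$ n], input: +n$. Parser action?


'n' on top is the handle for Y -> n
Action: reduce (Y -> n)


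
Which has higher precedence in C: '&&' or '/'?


'/' is multiplicative (level 10); '&&' is logical AND (level 2)
Higher level binds tighter
'/' has higher precedence than '&&'


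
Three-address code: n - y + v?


Break into single-operator statements:
t1 = n - y
t2 = t1 + v


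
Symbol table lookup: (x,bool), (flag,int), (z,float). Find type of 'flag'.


Lookup 'flag' → type int


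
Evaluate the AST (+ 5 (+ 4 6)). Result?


Evaluate inner: (+ 4 6) = 10
Evaluate root: (+ 5 10) = 15
Result: 15


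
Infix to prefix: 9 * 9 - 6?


left-to-right (same/higher precedence on left): tree is (- (* 9 9) 6)
Prefix: - * 9 9 6


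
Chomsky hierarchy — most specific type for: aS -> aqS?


LHS has context (more than one symbol) and |LHS| ≤ |RHS|
Classification: Type 1 (Context-Sensitive)


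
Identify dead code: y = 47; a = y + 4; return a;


y is read by a's definition; a is returned
No dead code


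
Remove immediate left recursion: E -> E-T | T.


Left-recursive alternatives: E-T; non-recursive: T
Introduce E': E -> TE', E' -> -TE' | ε


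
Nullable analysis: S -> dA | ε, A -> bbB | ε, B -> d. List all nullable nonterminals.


A nonterminal is nullable iff some alternative derives ε (directly, or every symbol in it is nullable)
Nullable: {A, S}


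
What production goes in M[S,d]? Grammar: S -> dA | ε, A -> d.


For [S, d]: 'd' ∈ FIRST(dA)
Entry: S -> dA


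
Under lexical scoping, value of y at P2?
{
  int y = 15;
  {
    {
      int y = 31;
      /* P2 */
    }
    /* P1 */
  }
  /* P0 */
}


y declared in the same block as P2
y = 31


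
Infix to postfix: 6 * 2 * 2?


Left to right (same or higher precedence on left)
Postfix: 6 2 * 2 *


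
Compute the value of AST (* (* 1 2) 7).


Evaluate inner: (* 1 2) = 2
Evaluate root: (* 2 7) = 14
Result: 14


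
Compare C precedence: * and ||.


'*' is multiplicative (level 10); '||' is logical OR (level 1)
Higher level binds tighter
'*' has higher precedence than '||'


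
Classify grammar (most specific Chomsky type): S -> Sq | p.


Left-linear: every RHS is a terminal or one nonterminal followed by a terminal
Classification: Type 3 (Regular)


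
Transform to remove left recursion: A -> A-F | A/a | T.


Left-recursive alternatives: A-F, A/a; non-recursive: T
Introduce A': A -> TA', A' -> -FA' | /aA' | ε


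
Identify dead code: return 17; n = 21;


statement follows a return and is unreachable
Dead: 'n = 21'


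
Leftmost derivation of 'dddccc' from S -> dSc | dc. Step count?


Derivation: S => dSc => ddScc => dddccc
Steps: 3


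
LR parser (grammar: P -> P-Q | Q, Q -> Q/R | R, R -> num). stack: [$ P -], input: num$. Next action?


no handle ('P-' is not any RHS); shift 'num'
Action: shift


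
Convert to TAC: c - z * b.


Break into single-operator statements:
t1 = z * b
t2 = c - t1


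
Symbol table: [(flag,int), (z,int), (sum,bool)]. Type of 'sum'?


Lookup 'sum' → type bool


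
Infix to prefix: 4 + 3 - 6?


left-to-right (same/higher precedence on left): tree is (- (+ 4 3) 6)
Prefix: - + 4 3 6


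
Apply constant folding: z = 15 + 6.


15 + 6 = 21 at compile time
Optimized: z = 21


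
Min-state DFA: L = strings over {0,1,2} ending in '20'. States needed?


Track the longest suffix of input matching a prefix of '20': 3 classes (prefixes of length 0..2)
Minimal DFA: 3 states


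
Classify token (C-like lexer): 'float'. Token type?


Pattern: reserved word
Type: KEYWORD


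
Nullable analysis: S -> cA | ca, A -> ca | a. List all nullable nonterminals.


A nonterminal is nullable iff some alternative derives ε (directly, or every symbol in it is nullable)
Nullable: {}


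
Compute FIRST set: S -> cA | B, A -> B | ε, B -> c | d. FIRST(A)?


Per alternative of A: FIRST(B) = {c, d}; FIRST(ε) = {ε}
FIRST(A) = {c, d, ε}


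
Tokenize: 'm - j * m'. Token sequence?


Scan left to right, longest-match per lexeme
Tokens: ID(m), OP(-), ID(j), OP(*), ID(m)


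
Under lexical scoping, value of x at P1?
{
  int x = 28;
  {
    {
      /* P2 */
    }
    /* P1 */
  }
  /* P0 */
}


P1's block does not declare x; resolves to the enclosing declaration at depth 0
x = 28


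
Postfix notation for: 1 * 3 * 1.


Left to right (same or higher precedence on left)
Postfix: 1 3 * 1 *


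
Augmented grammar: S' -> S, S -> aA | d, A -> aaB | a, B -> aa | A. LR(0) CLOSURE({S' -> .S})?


Start: S' -> .S
For each item with dot before a nonterminal B, add B -> .γ for every B-production
Closure: [S' -> .S, S -> .aA, S -> .d]


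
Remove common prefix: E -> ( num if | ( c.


Common prefix: '('
Factored: E -> ( E', E' -> num if | c


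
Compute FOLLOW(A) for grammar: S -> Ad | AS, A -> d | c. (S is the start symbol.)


$ ∈ FOLLOW(S). For each A -> αBβ: add FIRST(β)\{ε} to FOLLOW(B); if β nullable, add FOLLOW(A).
FOLLOW(A) = {c, d}


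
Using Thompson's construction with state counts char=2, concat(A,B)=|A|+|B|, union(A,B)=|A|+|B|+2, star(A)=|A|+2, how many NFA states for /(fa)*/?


Syntax tree has 2 char leaf(s), 0 union(s), 1 star(s)
chars contribute 2×2 = 4; each union adds +2; each star adds +2
Total: 4 + 0 + 2 = 6 states


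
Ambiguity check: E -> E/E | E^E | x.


'x/x^x' has two parse trees (no precedence encoded between / and ^)
Ambiguous


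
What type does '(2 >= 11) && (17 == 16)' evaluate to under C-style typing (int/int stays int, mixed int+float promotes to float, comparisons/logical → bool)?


Operand types: bool && bool
Rule: logical operators take bool operands and yield bool
Result type: bool


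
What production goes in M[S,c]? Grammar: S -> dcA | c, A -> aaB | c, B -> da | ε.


For [S, c]: 'c' ∈ FIRST(c)
Entry: S -> c


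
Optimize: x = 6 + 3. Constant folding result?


6 + 3 = 9 at compile time
Optimized: x = 9


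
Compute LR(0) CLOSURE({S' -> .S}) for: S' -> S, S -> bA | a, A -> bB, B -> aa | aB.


Start: S' -> .S
For each item with dot before a nonterminal B, add B -> .γ for every B-production
Closure: [S' -> .S, S -> .bA, S -> .a]


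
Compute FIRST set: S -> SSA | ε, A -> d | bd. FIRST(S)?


Per alternative of S: FIRST(SSA) = {b, d}; FIRST(ε) = {ε}
FIRST(S) = {b, d, ε}


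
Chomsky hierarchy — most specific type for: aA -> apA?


LHS has context (more than one symbol) and |LHS| ≤ |RHS|
Classification: Type 1 (Context-Sensitive)


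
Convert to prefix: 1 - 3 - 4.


left-to-right (same/higher precedence on left): tree is (- (- 1 3) 4)
Prefix: - - 1 3 4


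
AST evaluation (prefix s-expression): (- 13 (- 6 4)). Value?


Evaluate inner: (- 6 4) = 2
Evaluate root: (- 13 2) = 11
Result: 11


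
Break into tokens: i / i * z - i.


Scan left to right, longest-match per lexeme
Tokens: ID(i), OP(/), ID(i), OP(*), ID(z), OP(-), ID(i)


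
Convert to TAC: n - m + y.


Break into single-operator statements:
t1 = n - m
t2 = t1 + y


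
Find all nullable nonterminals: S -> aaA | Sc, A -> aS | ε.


A nonterminal is nullable iff some alternative derives ε (directly, or every symbol in it is nullable)
Nullable: {A}


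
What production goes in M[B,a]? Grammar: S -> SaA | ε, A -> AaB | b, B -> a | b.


For [B, a]: 'a' ∈ FIRST(a)
Entry: B -> a


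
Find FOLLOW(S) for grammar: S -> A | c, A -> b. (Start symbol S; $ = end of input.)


$ ∈ FOLLOW(S). For each A -> αBβ: add FIRST(β)\{ε} to FOLLOW(B); if β nullable, add FOLLOW(A).
FOLLOW(S) = {$}


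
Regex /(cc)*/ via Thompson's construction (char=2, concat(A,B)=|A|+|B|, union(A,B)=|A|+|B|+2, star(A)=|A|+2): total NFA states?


Syntax tree has 2 char leaf(s), 0 union(s), 1 star(s)
chars contribute 2×2 = 4; each union adds +2; each star adds +2
Total: 4 + 0 + 2 = 6 states


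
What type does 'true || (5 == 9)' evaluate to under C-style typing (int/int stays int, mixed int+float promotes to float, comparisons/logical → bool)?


Operand types: bool || bool
Rule: logical operators take bool operands and yield bool
Result type: bool


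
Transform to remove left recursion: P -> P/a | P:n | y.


Left-recursive alternatives: P/a, P:n; non-recursive: y
Introduce P': P -> yP', P' -> /aP' | :nP' | ε


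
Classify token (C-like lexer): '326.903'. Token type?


Pattern: digits with a decimal point
Type: FLOAT_LITERAL


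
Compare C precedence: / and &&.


'/' is multiplicative (level 10); '&&' is logical AND (level 2)
Higher level binds tighter
'/' has higher precedence than '&&'


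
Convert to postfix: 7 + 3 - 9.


Left to right (same or higher precedence on left)
Postfix: 7 3 + 9 -


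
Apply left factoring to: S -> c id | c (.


Common prefix: 'c'
Factored: S -> c S', S' -> id | (


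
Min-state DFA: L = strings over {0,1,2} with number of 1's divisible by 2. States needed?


Track (count of 1) mod 2: states 0..1, accept at 0
Minimal DFA: 2 states


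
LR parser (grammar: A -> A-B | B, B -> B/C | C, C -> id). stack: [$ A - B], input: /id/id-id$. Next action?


'/' can extend B; shift to build B -> B/C
Action: shift


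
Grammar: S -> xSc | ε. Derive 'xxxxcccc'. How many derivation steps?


Derivation: S => xSc => xxScc => xxxSccc => xxxxScccc => xxxxcccc
Steps: 5


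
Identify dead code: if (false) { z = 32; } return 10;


condition is constant false, so the whole block is unreachable
Dead: 'if (false) { z = 32; }'


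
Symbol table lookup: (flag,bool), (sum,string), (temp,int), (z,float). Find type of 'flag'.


Lookup 'flag' → type bool


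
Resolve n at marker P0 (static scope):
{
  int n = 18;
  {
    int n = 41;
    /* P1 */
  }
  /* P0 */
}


n declared in the same block as P0
n = 18


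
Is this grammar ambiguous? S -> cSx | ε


balanced c^n…x^n: each string has a unique parse
Unambiguous


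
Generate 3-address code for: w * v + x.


Break into single-operator statements:
t1 = w * v
t2 = t1 + x


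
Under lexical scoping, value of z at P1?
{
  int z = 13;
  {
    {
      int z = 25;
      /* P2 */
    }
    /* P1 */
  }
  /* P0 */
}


P1's block does not declare z; resolves to the enclosing declaration at depth 0
z = 13


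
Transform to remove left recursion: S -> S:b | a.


Left-recursive alternatives: S:b; non-recursive: a
Introduce S': S -> aS', S' -> :bS' | ε


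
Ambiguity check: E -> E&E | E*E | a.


'a&a*a' has two parse trees (no precedence encoded between & and *)
Ambiguous


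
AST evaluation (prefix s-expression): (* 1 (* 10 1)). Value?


Evaluate inner: (* 10 1) = 10
Evaluate root: (* 1 10) = 10
Result: 10


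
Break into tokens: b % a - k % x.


Scan left to right, longest-match per lexeme
Tokens: ID(b), OP(%), ID(a), OP(-), ID(k), OP(%), ID(x)


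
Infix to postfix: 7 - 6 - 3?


Left to right (same or higher precedence on left)
Postfix: 7 6 - 3 -


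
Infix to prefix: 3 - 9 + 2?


left-to-right (same/higher precedence on left): tree is (+ (- 3 9) 2)
Prefix: + - 3 9 2


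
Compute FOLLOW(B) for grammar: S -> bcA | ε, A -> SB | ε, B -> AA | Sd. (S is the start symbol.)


$ ∈ FOLLOW(S). For each A -> αBβ: add FIRST(β)\{ε} to FOLLOW(B); if β nullable, add FOLLOW(A).
FOLLOW(B) = {$, b, d}


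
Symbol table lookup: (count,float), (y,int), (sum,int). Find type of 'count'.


Lookup 'count' → type float


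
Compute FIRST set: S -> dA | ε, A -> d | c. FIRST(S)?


Per alternative of S: FIRST(dA) = {d}; FIRST(ε) = {ε}
FIRST(S) = {d, ε}


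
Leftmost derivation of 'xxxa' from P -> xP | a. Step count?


Derivation: P => xP => xxP => xxxP => xxxa
Steps: 4


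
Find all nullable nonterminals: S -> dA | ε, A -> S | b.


A nonterminal is nullable iff some alternative derives ε (directly, or every symbol in it is nullable)
Nullable: {A, S}


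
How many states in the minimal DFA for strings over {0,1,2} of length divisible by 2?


Track length mod 2: states 0..1, accept at 0
Minimal DFA: 2 states


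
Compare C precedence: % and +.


'%' is multiplicative (level 10); '+' is additive (level 9)
Higher level binds tighter
'%' has higher precedence than '+'


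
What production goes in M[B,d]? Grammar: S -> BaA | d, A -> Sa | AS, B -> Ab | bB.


For [B, d]: 'd' ∈ FIRST(Ab)
Entry: B -> Ab


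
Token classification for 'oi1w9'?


Pattern: letter/underscore followed by alphanumerics, not a keyword
Type: IDENTIFIER


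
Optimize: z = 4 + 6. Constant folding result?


4 + 6 = 10 at compile time
Optimized: z = 10


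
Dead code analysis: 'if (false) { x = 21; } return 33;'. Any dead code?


condition is constant false, so the whole block is unreachable
Dead: 'if (false) { x = 21; }'


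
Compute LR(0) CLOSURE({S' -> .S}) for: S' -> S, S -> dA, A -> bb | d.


Start: S' -> .S
For each item with dot before a nonterminal B, add B -> .γ for every B-production
Closure: [S' -> .S, S -> .dA]


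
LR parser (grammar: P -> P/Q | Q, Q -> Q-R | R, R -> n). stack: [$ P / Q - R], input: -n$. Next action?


handle 'Q-R' on top
Action: reduce (Q -> Q-R)


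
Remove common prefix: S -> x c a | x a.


Common prefix: 'x'
Factored: S -> x S', S' -> c a | a


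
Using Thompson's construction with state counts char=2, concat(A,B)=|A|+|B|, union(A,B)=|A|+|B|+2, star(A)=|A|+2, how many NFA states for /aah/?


Syntax tree has 3 char leaf(s), 0 union(s), 0 star(s)
chars contribute 3×2 = 6; each union adds +2; each star adds +2
Total: 6 + 0 + 0 = 6 states


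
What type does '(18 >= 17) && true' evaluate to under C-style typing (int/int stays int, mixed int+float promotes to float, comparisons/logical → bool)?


Operand types: bool && bool
Rule: logical operators take bool operands and yield bool
Result type: bool


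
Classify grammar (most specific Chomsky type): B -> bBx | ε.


Single nonterminal LHS, but b^n x^n is not regular
Classification: Type 2 (Context-Free)


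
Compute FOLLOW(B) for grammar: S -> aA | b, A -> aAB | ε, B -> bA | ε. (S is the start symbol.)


$ ∈ FOLLOW(S). For each A -> αBβ: add FIRST(β)\{ε} to FOLLOW(B); if β nullable, add FOLLOW(A).
FOLLOW(B) = {$, b}


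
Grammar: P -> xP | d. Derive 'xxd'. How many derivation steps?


Derivation: P => xP => xxP => xxd
Steps: 3


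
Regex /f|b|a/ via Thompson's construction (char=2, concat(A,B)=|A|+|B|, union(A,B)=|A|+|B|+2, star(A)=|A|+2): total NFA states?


Syntax tree has 3 char leaf(s), 2 union(s), 0 star(s)
chars contribute 3×2 = 6; each union adds +2; each star adds +2
Total: 6 + 4 + 0 = 10 states


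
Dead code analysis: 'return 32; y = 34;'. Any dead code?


statement follows a return and is unreachable
Dead: 'y = 34'


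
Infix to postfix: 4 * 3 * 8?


Left to right (same or higher precedence on left)
Postfix: 4 3 * 8 *


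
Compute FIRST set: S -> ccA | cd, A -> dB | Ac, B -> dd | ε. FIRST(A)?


Per alternative of A: FIRST(dB) = {d}; FIRST(Ac) = {d}
FIRST(A) = {d}


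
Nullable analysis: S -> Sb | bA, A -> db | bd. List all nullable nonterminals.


A nonterminal is nullable iff some alternative derives ε (directly, or every symbol in it is nullable)
Nullable: {}


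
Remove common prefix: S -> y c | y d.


Common prefix: 'y'
Factored: S -> y S', S' -> c | d


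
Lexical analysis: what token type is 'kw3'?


Pattern: letter/underscore followed by alphanumerics, not a keyword
Type: IDENTIFIER


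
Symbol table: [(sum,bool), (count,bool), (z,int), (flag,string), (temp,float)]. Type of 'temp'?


Lookup 'temp' → type float


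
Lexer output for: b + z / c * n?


Scan left to right, longest-match per lexeme
Tokens: ID(b), OP(+), ID(z), OP(/), ID(c), OP(*), ID(n)


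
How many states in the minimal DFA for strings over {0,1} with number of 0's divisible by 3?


Track (count of 0) mod 3: states 0..2, accept at 0
Minimal DFA: 3 states


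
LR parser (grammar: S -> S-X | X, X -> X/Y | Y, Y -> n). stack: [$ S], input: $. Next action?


start symbol S on stack, input exhausted
Action: accept


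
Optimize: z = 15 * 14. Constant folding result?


15 * 14 = 210 at compile time
Optimized: z = 210


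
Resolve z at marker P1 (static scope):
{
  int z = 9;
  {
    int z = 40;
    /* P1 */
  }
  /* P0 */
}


z declared in the same block as P1
z = 40


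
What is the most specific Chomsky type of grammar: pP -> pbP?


LHS has context (more than one symbol) and |LHS| ≤ |RHS|
Classification: Type 1 (Context-Sensitive)


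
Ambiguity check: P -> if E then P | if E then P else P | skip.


dangling else: 'if E then if E then skip else skip' parses two ways
Ambiguous


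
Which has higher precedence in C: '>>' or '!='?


'>>' is shift (level 8); '!=' is equality (level 6)
Higher level binds tighter
'>>' has higher precedence than '!='


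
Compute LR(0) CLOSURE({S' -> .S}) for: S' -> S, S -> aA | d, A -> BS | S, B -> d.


Start: S' -> .S
For each item with dot before a nonterminal B, add B -> .γ for every B-production
Closure: [S' -> .S, S -> .aA, S -> .d]


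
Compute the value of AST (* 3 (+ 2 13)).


Evaluate inner: (+ 2 13) = 15
Evaluate root: (* 3 15) = 45
Result: 45


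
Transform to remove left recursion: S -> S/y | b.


Left-recursive alternatives: S/y; non-recursive: b
Introduce S': S -> bS', S' -> /yS' | ε


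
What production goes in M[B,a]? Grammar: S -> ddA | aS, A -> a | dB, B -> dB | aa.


For [B, a]: 'a' ∈ FIRST(aa)
Entry: B -> aa


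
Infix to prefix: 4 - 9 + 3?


left-to-right (same/higher precedence on left): tree is (+ (- 4 9) 3)
Prefix: + - 4 9 3


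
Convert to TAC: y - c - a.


Break into single-operator statements:
t1 = y - c
t2 = t1 - a


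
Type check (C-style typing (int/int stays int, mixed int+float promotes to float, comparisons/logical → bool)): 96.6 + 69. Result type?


Operand types: float + int
Rule: mixed int/float promotes to float; int/int stays int
Result type: float


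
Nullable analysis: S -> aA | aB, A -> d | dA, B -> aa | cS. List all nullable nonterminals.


A nonterminal is nullable iff some alternative derives ε (directly, or every symbol in it is nullable)
Nullable: {}


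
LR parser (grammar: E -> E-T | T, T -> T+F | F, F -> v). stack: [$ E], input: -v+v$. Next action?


shift '-' to continue E -> E-T
Action: shift


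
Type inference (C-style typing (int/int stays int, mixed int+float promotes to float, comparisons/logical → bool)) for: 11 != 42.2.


Operand types: int != float
Rule: comparison yields bool
Result type: bool


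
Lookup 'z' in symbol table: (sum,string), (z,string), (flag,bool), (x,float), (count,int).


Lookup 'z' → type string


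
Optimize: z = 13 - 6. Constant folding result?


13 - 6 = 7 at compile time
Optimized: z = 7


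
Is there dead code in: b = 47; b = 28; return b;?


first assignment to b is overwritten before any read
Dead: 'b = 47'


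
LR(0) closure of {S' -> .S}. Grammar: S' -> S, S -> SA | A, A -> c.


Start: S' -> .S
For each item with dot before a nonterminal B, add B -> .γ for every B-production
Closure: [S' -> .S, S -> .SA, S -> .A, A -> .c]


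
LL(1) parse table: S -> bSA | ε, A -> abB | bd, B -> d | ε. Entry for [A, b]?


For [A, b]: 'b' ∈ FIRST(bd)
Entry: A -> bd


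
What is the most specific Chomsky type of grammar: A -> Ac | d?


Left-linear: every RHS is a terminal or one nonterminal followed by a terminal
Classification: Type 3 (Regular)


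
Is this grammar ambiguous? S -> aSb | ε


balanced a^n…b^n: each string has a unique parse
Unambiguous


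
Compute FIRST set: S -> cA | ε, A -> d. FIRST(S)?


Per alternative of S: FIRST(cA) = {c}; FIRST(ε) = {ε}
FIRST(S) = {c, ε}


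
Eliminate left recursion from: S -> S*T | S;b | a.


Left-recursive alternatives: S*T, S;b; non-recursive: a
Introduce S': S -> aS', S' -> *TS' | ;bS' | ε


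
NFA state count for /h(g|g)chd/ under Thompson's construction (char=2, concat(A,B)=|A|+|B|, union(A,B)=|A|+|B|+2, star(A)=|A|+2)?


Syntax tree has 6 char leaf(s), 1 union(s), 0 star(s)
chars contribute 6×2 = 12; each union adds +2; each star adds +2
Total: 12 + 2 + 0 = 14 states


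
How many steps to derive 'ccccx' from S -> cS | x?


Derivation: S => cS => ccS => cccS => ccccS => ccccx
Steps: 5


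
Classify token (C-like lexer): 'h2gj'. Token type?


Pattern: letter/underscore followed by alphanumerics, not a keyword
Type: IDENTIFIER


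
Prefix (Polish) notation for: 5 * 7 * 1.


left-to-right (same/higher precedence on left): tree is (* (* 5 7) 1)
Prefix: * * 5 7 1


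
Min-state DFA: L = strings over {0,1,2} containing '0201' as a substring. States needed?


KMP-style automaton: 4 progress states + 1 absorbing accept = 5
Minimal DFA: 5 states


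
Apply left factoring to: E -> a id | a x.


Common prefix: 'a'
Factored: E -> a E', E' -> id | x


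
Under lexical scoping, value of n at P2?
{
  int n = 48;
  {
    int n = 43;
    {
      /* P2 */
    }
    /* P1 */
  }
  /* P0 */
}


P2's block does not declare n; resolves to the enclosing declaration at depth 1
n = 43


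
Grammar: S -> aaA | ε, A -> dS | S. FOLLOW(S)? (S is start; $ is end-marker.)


$ ∈ FOLLOW(S). For each A -> αBβ: add FIRST(β)\{ε} to FOLLOW(B); if β nullable, add FOLLOW(A).
FOLLOW(S) = {$}


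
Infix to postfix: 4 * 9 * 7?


Left to right (same or higher precedence on left)
Postfix: 4 9 * 7 *


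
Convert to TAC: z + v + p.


Break into single-operator statements:
t1 = z + v
t2 = t1 + p


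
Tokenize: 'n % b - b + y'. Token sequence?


Scan left to right, longest-match per lexeme
Tokens: ID(n), OP(%), ID(b), OP(-), ID(b), OP(+), ID(y)


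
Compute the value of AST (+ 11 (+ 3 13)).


Evaluate inner: (+ 3 13) = 16
Evaluate root: (+ 11 16) = 27
Result: 27


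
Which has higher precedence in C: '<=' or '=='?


'<=' is relational (level 7); '==' is equality (level 6)
Higher level binds tighter
'<=' has higher precedence than '=='


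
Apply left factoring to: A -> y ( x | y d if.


Common prefix: 'y'
Factored: A -> y A', A' -> ( x | d if


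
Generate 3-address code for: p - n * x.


Break into single-operator statements:
t1 = n * x
t2 = p - t1


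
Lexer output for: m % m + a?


Scan left to right, longest-match per lexeme
Tokens: ID(m), OP(%), ID(m), OP(+), ID(a)


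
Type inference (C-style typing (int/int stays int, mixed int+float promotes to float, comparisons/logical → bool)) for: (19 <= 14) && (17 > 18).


Operand types: bool && bool
Rule: logical operators take bool operands and yield bool
Result type: bool


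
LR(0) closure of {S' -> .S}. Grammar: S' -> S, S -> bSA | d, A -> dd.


Start: S' -> .S
For each item with dot before a nonterminal B, add B -> .γ for every B-production
Closure: [S' -> .S, S -> .bSA, S -> .d]


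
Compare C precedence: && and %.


'%' is multiplicative (level 10); '&&' is logical AND (level 2)
Higher level binds tighter
'%' has higher precedence than '&&'


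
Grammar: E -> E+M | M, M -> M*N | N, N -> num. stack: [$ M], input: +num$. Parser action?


lookahead ∉ {*} so M won't extend; reduce E -> M
Action: reduce (E -> M)


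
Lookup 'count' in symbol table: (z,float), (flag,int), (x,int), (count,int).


Lookup 'count' → type int


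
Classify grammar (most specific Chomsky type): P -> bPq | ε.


Single nonterminal LHS, but b^n q^n is not regular
Classification: Type 2 (Context-Free)


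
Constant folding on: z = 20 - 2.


20 - 2 = 18 at compile time
Optimized: z = 18


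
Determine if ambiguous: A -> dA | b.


right-linear, alternatives start with distinct terminals 'd' vs 'b': unique leftmost derivation
Unambiguous


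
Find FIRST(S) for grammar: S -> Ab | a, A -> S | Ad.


Per alternative of S: FIRST(Ab) = {a}; FIRST(a) = {a}
FIRST(S) = {a}


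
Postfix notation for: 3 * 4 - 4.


Left to right (same or higher precedence on left)
Postfix: 3 4 * 4 -


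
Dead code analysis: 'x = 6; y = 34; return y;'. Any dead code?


x is assigned but never read
Dead: 'x = 6'


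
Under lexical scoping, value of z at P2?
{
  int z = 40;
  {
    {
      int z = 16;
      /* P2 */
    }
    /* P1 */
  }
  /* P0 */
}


z declared in the same block as P2
z = 16


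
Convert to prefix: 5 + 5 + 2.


left-to-right (same/higher precedence on left): tree is (+ (+ 5 5) 2)
Prefix: + + 5 5 2


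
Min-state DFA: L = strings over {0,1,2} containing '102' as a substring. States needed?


KMP-style automaton: 3 progress states + 1 absorbing accept = 4
Minimal DFA: 4 states


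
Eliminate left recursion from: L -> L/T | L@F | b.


Left-recursive alternatives: L/T, L@F; non-recursive: b
Introduce L': L -> bL', L' -> /TL' | @FL' | ε


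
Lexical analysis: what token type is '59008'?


Pattern: digits only
Type: INTEGER_LITERAL


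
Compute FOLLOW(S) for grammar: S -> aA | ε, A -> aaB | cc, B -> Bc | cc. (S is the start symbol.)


$ ∈ FOLLOW(S). For each A -> αBβ: add FIRST(β)\{ε} to FOLLOW(B); if β nullable, add FOLLOW(A).
FOLLOW(S) = {$}


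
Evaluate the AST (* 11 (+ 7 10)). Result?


Evaluate inner: (+ 7 10) = 17
Evaluate root: (* 11 17) = 187
Result: 187


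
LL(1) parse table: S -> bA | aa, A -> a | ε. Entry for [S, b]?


For [S, b]: 'b' ∈ FIRST(bA)
Entry: S -> bA


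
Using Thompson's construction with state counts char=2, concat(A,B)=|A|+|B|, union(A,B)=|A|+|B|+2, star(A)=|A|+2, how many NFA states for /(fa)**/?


Syntax tree has 2 char leaf(s), 0 union(s), 2 star(s)
chars contribute 2×2 = 4; each union adds +2; each star adds +2
Total: 4 + 0 + 4 = 8 states


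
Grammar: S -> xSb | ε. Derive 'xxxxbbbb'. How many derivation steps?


Derivation: S => xSb => xxSbb => xxxSbbb => xxxxSbbbb => xxxxbbbb
Steps: 5


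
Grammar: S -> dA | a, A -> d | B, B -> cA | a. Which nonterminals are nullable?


A nonterminal is nullable iff some alternative derives ε (directly, or every symbol in it is nullable)
Nullable: {}


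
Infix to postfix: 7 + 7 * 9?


* has higher precedence, evaluate 7*9 first
Postfix: 7 7 9 * +


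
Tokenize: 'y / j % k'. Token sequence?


Scan left to right, longest-match per lexeme
Tokens: ID(y), OP(/), ID(j), OP(%), ID(k)


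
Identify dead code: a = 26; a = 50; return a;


first assignment to a is overwritten before any read
Dead: 'a = 26'


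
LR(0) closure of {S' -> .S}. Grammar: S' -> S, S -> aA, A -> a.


Start: S' -> .S
For each item with dot before a nonterminal B, add B -> .γ for every B-production
Closure: [S' -> .S, S -> .aA]


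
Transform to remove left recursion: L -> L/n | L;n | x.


Left-recursive alternatives: L/n, L;n; non-recursive: x
Introduce L': L -> xL', L' -> /nL' | ;nL' | ε


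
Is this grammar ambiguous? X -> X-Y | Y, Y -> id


precedence layered via separate nonterminal Y: deterministic
Unambiguous


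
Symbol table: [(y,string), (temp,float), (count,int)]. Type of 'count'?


Lookup 'count' → type int


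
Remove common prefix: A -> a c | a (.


Common prefix: 'a'
Factored: A -> a A', A' -> c | (


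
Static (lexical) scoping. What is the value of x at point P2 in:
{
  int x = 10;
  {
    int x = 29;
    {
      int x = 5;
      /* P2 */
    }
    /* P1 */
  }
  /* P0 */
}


x declared in the same block as P2
x = 5


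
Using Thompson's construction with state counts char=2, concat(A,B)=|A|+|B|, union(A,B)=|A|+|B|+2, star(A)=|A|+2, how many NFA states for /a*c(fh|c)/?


Syntax tree has 5 char leaf(s), 1 union(s), 1 star(s)
chars contribute 5×2 = 10; each union adds +2; each star adds +2
Total: 10 + 2 + 2 = 14 states


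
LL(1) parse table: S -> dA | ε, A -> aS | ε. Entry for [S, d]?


For [S, d]: 'd' ∈ FIRST(dA)
Entry: S -> dA


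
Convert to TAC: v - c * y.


Break into single-operator statements:
t1 = c * y
t2 = v - t1


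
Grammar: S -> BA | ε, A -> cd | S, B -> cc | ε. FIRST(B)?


Per alternative of B: FIRST(cc) = {c}; FIRST(ε) = {ε}
FIRST(B) = {c, ε}


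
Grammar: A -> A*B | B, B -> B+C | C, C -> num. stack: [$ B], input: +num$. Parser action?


shift '+' to continue B -> B+C
Action: shift


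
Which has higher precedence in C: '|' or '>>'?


'>>' is shift (level 8); '|' is bitwise OR (level 3)
Higher level binds tighter
'>>' has higher precedence than '|'
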